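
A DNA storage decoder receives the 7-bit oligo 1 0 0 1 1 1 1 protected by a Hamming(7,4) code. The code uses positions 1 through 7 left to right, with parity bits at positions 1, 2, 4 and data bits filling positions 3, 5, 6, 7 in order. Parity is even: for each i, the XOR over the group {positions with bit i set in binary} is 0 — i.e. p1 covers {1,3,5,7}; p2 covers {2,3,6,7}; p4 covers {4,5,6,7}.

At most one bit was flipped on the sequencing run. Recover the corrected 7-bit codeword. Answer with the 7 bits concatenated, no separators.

0001111

s1 (pos 1,3,5,7): 1⊕0⊕1⊕1 = 1
s2 (pos 2,3,6,7): 0⊕0⊕1⊕1 = 0
s4 (pos 4,5,6,7): 1⊕1⊕1⊕1 = 0
Syndrome s4…s1 = 001 → error at position 1.
Flip position 1: 1001111 → 0001111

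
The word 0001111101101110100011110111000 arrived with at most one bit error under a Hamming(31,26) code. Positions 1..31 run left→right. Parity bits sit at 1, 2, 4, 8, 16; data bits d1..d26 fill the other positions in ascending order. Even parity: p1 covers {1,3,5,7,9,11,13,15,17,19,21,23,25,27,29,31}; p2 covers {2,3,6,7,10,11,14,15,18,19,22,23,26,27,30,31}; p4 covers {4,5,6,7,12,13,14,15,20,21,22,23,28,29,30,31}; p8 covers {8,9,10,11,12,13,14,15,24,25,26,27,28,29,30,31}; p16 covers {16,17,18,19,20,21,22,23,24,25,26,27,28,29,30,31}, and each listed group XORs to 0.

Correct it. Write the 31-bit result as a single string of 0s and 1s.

0001011101101110100011110111000

s1 (pos 1,3,5,7,9,11,13,15,17,19,21,23,25,27,29,31): 0⊕0⊕1⊕1⊕0⊕1⊕1⊕1⊕1⊕0⊕1⊕1⊕0⊕1⊕0⊕0 = 1
s2 (pos 2,3,6,7,10,11,14,15,18,19,22,23,26,27,30,31): 0⊕0⊕1⊕1⊕1⊕1⊕1⊕1⊕0⊕0⊕1⊕1⊕1⊕1⊕0⊕0 = 0
s4 (pos 4,5,6,7,12,13,14,15,20,21,22,23,28,29,30,31): 1⊕1⊕1⊕1⊕0⊕1⊕1⊕1⊕0⊕1⊕1⊕1⊕1⊕0⊕0⊕0 = 1
s8 (pos 8,9,10,11,12,13,14,15,24,25,26,27,28,29,30,31): 1⊕0⊕1⊕1⊕0⊕1⊕1⊕1⊕1⊕0⊕1⊕1⊕1⊕0⊕0⊕0 = 0
s16 (pos 16,17,18,19,20,21,22,23,24,25,26,27,28,29,30,31): 0⊕1⊕0⊕0⊕0⊕1⊕1⊕1⊕1⊕0⊕1⊕1⊕1⊕0⊕0⊕0 = 0
Syndrome s16…s1 = 00101 → error at position 5.
Flip position 5: 0001111101101110100011110111000 → 0001011101101110100011110111000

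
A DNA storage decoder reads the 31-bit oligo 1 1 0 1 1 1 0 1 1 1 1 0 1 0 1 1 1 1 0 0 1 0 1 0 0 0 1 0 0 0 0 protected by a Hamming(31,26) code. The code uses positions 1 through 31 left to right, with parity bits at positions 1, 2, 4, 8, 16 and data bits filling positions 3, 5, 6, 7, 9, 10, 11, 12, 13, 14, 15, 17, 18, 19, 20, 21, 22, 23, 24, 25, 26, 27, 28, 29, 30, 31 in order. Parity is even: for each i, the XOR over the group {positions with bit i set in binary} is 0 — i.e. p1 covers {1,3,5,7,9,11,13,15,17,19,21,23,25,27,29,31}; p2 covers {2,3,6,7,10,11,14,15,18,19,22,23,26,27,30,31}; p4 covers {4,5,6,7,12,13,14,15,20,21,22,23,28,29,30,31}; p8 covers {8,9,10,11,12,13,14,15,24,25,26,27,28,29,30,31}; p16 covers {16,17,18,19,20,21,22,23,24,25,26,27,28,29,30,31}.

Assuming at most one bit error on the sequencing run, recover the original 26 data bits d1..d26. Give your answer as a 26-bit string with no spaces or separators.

s1 (pos 1,3,5,7,9,11,13,15,17,19,21,23,25,27,29,31): 1⊕0⊕1⊕0⊕1⊕1⊕1⊕1⊕1⊕0⊕1⊕1⊕0⊕1⊕0⊕0 = 0
s2 (pos 2,3,6,7,10,11,14,15,18,19,22,23,26,27,30,31): 1⊕0⊕1⊕0⊕1⊕1⊕0⊕1⊕1⊕0⊕0⊕1⊕0⊕1⊕0⊕0 = 0
s4 (pos 4,5,6,7,12,13,14,15,20,21,22,23,28,29,30,31): 1⊕1⊕1⊕0⊕0⊕1⊕0⊕1⊕0⊕1⊕0⊕1⊕0⊕0⊕0⊕0 = 1
s8 (pos 8,9,10,11,12,13,14,15,24,25,26,27,28,29,30,31): 1⊕1⊕1⊕1⊕0⊕1⊕0⊕1⊕0⊕0⊕0⊕1⊕0⊕0⊕0⊕0 = 1
s16 (pos 16,17,18,19,20,21,22,23,24,25,26,27,28,29,30,31): 1⊕1⊕1⊕0⊕0⊕1⊕0⊕1⊕0⊕0⊕0⊕1⊕0⊕0⊕0⊕0 = 0
Syndrome s16…s1 = 01100 → error at position 12.
Flip position 12: 1101110111101011110010100010000 → 1101110111111011110010100010000
Read data bits from positions 3,5,6,7,9,10,11,12,13,14,15,17,18,19,20,21,22,23,24,25,26,27,28,29,30,31: 01101111101110010100010000

01101111101110010100010000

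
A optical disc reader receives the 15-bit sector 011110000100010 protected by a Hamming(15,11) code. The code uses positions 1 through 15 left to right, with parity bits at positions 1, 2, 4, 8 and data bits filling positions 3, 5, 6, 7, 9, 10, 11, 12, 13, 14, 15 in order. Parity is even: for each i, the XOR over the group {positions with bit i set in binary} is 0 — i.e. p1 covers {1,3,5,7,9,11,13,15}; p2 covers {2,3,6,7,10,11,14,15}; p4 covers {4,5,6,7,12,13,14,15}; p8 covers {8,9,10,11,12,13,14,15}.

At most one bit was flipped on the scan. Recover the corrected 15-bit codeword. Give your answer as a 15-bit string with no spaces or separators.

011010000100010

s1 (pos 1,3,5,7,9,11,13,15): 0⊕1⊕1⊕0⊕0⊕0⊕0⊕0 = 0
s2 (pos 2,3,6,7,10,11,14,15): 1⊕1⊕0⊕0⊕1⊕0⊕1⊕0 = 0
s4 (pos 4,5,6,7,12,13,14,15): 1⊕1⊕0⊕0⊕0⊕0⊕1⊕0 = 1
s8 (pos 8,9,10,11,12,13,14,15): 0⊕0⊕1⊕0⊕0⊕0⊕1⊕0 = 0
Syndrome s8…s1 = 0100 → error at position 4.
Flip position 4: 011110000100010 → 011010000100010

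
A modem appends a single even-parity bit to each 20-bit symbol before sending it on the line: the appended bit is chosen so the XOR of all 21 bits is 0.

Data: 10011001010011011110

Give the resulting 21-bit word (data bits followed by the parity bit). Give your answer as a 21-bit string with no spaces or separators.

100110010100110111101

XOR of the 20 data bits: 1⊕0⊕0⊕1⊕1⊕0⊕0⊕1⊕0⊕1⊕0⊕0⊕1⊕1⊕0⊕1⊕1⊕1⊕1⊕0 = 1
Parity bit = 1 (so all 21 bits XOR to 0).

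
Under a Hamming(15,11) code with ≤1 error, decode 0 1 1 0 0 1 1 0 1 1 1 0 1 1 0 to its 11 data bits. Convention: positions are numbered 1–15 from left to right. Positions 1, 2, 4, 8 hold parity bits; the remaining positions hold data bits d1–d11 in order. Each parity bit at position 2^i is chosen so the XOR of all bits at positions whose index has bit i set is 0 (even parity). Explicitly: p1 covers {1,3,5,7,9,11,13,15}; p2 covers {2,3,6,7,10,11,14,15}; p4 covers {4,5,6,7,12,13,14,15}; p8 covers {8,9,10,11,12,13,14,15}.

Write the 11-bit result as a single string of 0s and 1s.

10111100110

s1 (pos 1,3,5,7,9,11,13,15): 0⊕1⊕0⊕1⊕1⊕1⊕1⊕0 = 1
s2 (pos 2,3,6,7,10,11,14,15): 1⊕1⊕1⊕1⊕1⊕1⊕1⊕0 = 1
s4 (pos 4,5,6,7,12,13,14,15): 0⊕0⊕1⊕1⊕0⊕1⊕1⊕0 = 0
s8 (pos 8,9,10,11,12,13,14,15): 0⊕1⊕1⊕1⊕0⊕1⊕1⊕0 = 1
Syndrome s8…s1 = 1011 → error at position 11.
Flip position 11: 011001101110110 → 011001101100110
Read data bits from positions 3,5,6,7,9,10,11,12,13,14,15: 10111100110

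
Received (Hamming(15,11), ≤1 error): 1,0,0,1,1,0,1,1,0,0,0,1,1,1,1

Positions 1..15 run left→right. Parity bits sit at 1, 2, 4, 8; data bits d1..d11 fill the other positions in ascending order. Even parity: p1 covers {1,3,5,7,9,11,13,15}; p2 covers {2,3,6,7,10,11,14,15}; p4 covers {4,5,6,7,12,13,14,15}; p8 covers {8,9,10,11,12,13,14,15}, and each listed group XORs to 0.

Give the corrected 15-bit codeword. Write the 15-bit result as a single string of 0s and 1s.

100110110001110

s1 (pos 1,3,5,7,9,11,13,15): 1⊕0⊕1⊕1⊕0⊕0⊕1⊕1 = 1
s2 (pos 2,3,6,7,10,11,14,15): 0⊕0⊕0⊕1⊕0⊕0⊕1⊕1 = 1
s4 (pos 4,5,6,7,12,13,14,15): 1⊕1⊕0⊕1⊕1⊕1⊕1⊕1 = 1
s8 (pos 8,9,10,11,12,13,14,15): 1⊕0⊕0⊕0⊕1⊕1⊕1⊕1 = 1
Syndrome s8…s1 = 1111 → error at position 15.
Flip position 15: 100110110001111 → 100110110001110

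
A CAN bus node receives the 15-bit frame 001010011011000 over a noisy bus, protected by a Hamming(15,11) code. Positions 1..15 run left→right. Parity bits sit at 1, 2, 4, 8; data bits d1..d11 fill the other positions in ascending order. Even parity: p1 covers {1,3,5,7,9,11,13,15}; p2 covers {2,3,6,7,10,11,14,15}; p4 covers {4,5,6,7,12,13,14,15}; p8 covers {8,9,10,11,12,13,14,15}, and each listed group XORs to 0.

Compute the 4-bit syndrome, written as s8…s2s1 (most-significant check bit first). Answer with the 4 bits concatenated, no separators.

s1 (pos 1,3,5,7,9,11,13,15): 0⊕1⊕1⊕0⊕1⊕1⊕0⊕0 = 0
s2 (pos 2,3,6,7,10,11,14,15): 0⊕1⊕0⊕0⊕0⊕1⊕0⊕0 = 0
s4 (pos 4,5,6,7,12,13,14,15): 0⊕1⊕0⊕0⊕1⊕0⊕0⊕0 = 0
s8 (pos 8,9,10,11,12,13,14,15): 1⊕1⊕0⊕1⊕1⊕0⊕0⊕0 = 0
Syndrome s8…s1 = 0000 → no error.

0000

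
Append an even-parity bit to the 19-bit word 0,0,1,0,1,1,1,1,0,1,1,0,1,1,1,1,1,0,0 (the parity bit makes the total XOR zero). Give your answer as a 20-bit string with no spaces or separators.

XOR of the 19 data bits: 0⊕0⊕1⊕0⊕1⊕1⊕1⊕1⊕0⊕1⊕1⊕0⊕1⊕1⊕1⊕1⊕1⊕0⊕0 = 0
Parity bit = 0 (so all 20 bits XOR to 0).

00101111011011111000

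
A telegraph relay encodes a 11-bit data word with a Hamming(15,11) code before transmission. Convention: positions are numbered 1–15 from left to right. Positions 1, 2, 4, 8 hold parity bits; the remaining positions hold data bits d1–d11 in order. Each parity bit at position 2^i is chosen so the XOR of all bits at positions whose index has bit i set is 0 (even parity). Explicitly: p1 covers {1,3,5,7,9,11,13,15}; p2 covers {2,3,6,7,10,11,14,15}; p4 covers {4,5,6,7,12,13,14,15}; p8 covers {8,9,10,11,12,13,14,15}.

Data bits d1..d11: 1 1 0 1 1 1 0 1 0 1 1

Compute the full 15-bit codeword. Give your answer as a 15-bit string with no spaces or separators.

Place data at non-parity positions: p1 p2 1 p4 1 0 1 p8 1 1 0 1 0 1 1
p1 (pos 1,3,5,7,9,11,13,15): XOR of data positions = 1⊕1⊕1⊕1⊕0⊕0⊕1 = 1
p2 (pos 2,3,6,7,10,11,14,15): XOR of data positions = 1⊕0⊕1⊕1⊕0⊕1⊕1 = 1
p4 (pos 4,5,6,7,12,13,14,15): XOR of data positions = 1⊕0⊕1⊕1⊕0⊕1⊕1 = 1
p8 (pos 8,9,10,11,12,13,14,15): XOR of data positions = 1⊕1⊕0⊕1⊕0⊕1⊕1 = 1
Codeword: 111110111101011

111110111101011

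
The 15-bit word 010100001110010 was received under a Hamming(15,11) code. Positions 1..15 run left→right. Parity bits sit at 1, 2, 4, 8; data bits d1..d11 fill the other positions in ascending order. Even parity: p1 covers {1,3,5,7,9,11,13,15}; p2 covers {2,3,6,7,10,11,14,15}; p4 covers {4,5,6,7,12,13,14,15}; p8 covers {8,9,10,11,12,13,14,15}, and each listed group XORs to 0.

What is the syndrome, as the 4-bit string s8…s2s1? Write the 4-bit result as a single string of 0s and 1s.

s1 (pos 1,3,5,7,9,11,13,15): 0⊕0⊕0⊕0⊕1⊕1⊕0⊕0 = 0
s2 (pos 2,3,6,7,10,11,14,15): 1⊕0⊕0⊕0⊕1⊕1⊕1⊕0 = 0
s4 (pos 4,5,6,7,12,13,14,15): 1⊕0⊕0⊕0⊕0⊕0⊕1⊕0 = 0
s8 (pos 8,9,10,11,12,13,14,15): 0⊕1⊕1⊕1⊕0⊕0⊕1⊕0 = 0
Syndrome s8…s1 = 0000 → no error.

0000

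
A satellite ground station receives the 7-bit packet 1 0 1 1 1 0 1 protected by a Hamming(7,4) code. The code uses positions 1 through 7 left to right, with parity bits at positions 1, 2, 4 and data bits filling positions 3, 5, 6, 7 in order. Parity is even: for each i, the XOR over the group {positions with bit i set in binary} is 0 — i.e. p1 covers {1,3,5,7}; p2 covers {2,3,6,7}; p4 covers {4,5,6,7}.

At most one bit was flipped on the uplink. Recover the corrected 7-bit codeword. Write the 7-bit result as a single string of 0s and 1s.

1010101

s1 (pos 1,3,5,7): 1⊕1⊕1⊕1 = 0
s2 (pos 2,3,6,7): 0⊕1⊕0⊕1 = 0
s4 (pos 4,5,6,7): 1⊕1⊕0⊕1 = 1
Syndrome s4…s1 = 100 → error at position 4.
Flip position 4: 1011101 → 1010101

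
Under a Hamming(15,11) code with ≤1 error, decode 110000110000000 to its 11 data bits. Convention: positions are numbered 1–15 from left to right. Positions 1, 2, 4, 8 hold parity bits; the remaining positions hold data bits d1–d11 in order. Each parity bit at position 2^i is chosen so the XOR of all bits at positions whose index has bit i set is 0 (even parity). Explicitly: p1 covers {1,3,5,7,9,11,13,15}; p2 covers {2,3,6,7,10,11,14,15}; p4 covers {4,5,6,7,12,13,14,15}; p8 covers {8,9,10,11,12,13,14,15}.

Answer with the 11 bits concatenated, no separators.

00010001000

s1 (pos 1,3,5,7,9,11,13,15): 1⊕0⊕0⊕1⊕0⊕0⊕0⊕0 = 0
s2 (pos 2,3,6,7,10,11,14,15): 1⊕0⊕0⊕1⊕0⊕0⊕0⊕0 = 0
s4 (pos 4,5,6,7,12,13,14,15): 0⊕0⊕0⊕1⊕0⊕0⊕0⊕0 = 1
s8 (pos 8,9,10,11,12,13,14,15): 1⊕0⊕0⊕0⊕0⊕0⊕0⊕0 = 1
Syndrome s8…s1 = 1100 → error at position 12.
Flip position 12: 110000110000000 → 110000110001000
Read data bits from positions 3,5,6,7,9,10,11,12,13,14,15: 00010001000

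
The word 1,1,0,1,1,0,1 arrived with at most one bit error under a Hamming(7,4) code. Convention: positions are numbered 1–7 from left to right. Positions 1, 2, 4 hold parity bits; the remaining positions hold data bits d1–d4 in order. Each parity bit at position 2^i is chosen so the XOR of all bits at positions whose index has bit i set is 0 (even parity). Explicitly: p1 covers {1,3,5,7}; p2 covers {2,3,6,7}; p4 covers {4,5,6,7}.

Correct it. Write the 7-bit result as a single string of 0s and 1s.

s1 (pos 1,3,5,7): 1⊕0⊕1⊕1 = 1
s2 (pos 2,3,6,7): 1⊕0⊕0⊕1 = 0
s4 (pos 4,5,6,7): 1⊕1⊕0⊕1 = 1
Syndrome s4…s1 = 101 → error at position 5.
Flip position 5: 1101101 → 1101001

1101001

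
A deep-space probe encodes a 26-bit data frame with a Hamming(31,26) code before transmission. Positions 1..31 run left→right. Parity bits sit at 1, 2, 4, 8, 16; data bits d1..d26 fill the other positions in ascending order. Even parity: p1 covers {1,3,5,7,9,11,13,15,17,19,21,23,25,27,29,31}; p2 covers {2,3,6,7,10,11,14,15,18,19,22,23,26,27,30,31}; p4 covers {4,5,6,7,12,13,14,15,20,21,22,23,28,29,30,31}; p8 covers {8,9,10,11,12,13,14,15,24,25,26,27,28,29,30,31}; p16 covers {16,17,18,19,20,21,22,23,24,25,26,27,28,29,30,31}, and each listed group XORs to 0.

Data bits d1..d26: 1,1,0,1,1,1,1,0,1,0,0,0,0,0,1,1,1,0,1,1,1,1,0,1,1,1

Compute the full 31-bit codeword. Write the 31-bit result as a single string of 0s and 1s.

1111101111101000000111011110111

Place data at non-parity positions: p1 p2 1 p4 1 0 1 p8 1 1 1 0 1 0 0 p16 0 0 0 1 1 1 0 1 1 1 1 0 1 1 1
p1 (pos 1,3,5,7,9,11,13,15,17,19,21,23,25,27,29,31): XOR of data positions = 1⊕1⊕1⊕1⊕1⊕1⊕0⊕0⊕0⊕1⊕0⊕1⊕1⊕1⊕1 = 1
p2 (pos 2,3,6,7,10,11,14,15,18,19,22,23,26,27,30,31): XOR of data positions = 1⊕0⊕1⊕1⊕1⊕0⊕0⊕0⊕0⊕1⊕0⊕1⊕1⊕1⊕1 = 1
p4 (pos 4,5,6,7,12,13,14,15,20,21,22,23,28,29,30,31): XOR of data positions = 1⊕0⊕1⊕0⊕1⊕0⊕0⊕1⊕1⊕1⊕0⊕0⊕1⊕1⊕1 = 1
p8 (pos 8,9,10,11,12,13,14,15,24,25,26,27,28,29,30,31): XOR of data positions = 1⊕1⊕1⊕0⊕1⊕0⊕0⊕1⊕1⊕1⊕1⊕0⊕1⊕1⊕1 = 1
p16 (pos 16,17,18,19,20,21,22,23,24,25,26,27,28,29,30,31): XOR of data positions = 0⊕0⊕0⊕1⊕1⊕1⊕0⊕1⊕1⊕1⊕1⊕0⊕1⊕1⊕1 = 0
Codeword: 1111101111101000000111011110111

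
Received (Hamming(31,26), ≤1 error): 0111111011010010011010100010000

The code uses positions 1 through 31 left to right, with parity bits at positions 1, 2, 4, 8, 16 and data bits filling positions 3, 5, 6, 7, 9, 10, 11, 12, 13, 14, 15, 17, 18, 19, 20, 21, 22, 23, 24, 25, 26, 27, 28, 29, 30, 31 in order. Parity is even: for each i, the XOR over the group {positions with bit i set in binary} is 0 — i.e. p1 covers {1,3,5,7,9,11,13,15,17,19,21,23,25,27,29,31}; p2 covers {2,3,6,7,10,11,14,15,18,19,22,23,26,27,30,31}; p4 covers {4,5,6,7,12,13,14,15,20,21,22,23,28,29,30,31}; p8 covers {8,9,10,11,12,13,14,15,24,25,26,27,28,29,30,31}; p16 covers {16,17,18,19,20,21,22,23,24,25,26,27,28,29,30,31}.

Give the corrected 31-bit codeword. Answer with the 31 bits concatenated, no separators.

s1 (pos 1,3,5,7,9,11,13,15,17,19,21,23,25,27,29,31): 0⊕1⊕1⊕1⊕1⊕0⊕0⊕1⊕0⊕1⊕1⊕1⊕0⊕1⊕0⊕0 = 1
s2 (pos 2,3,6,7,10,11,14,15,18,19,22,23,26,27,30,31): 1⊕1⊕1⊕1⊕1⊕0⊕0⊕1⊕1⊕1⊕0⊕1⊕0⊕1⊕0⊕0 = 0
s4 (pos 4,5,6,7,12,13,14,15,20,21,22,23,28,29,30,31): 1⊕1⊕1⊕1⊕1⊕0⊕0⊕1⊕0⊕1⊕0⊕1⊕0⊕0⊕0⊕0 = 0
s8 (pos 8,9,10,11,12,13,14,15,24,25,26,27,28,29,30,31): 0⊕1⊕1⊕0⊕1⊕0⊕0⊕1⊕0⊕0⊕0⊕1⊕0⊕0⊕0⊕0 = 1
s16 (pos 16,17,18,19,20,21,22,23,24,25,26,27,28,29,30,31): 0⊕0⊕1⊕1⊕0⊕1⊕0⊕1⊕0⊕0⊕0⊕1⊕0⊕0⊕0⊕0 = 1
Syndrome s16…s1 = 11001 → error at position 25.
Flip position 25: 0111111011010010011010100010000 → 0111111011010010011010101010000

0111111011010010011010101010000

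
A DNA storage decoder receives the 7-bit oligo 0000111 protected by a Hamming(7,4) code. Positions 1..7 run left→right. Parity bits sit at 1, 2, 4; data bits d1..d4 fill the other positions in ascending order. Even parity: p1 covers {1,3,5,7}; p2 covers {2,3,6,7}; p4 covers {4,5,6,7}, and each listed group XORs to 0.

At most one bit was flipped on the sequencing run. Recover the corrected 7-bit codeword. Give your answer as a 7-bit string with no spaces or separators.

0001111

s1 (pos 1,3,5,7): 0⊕0⊕1⊕1 = 0
s2 (pos 2,3,6,7): 0⊕0⊕1⊕1 = 0
s4 (pos 4,5,6,7): 0⊕1⊕1⊕1 = 1
Syndrome s4…s1 = 100 → error at position 4.
Flip position 4: 0000111 → 0001111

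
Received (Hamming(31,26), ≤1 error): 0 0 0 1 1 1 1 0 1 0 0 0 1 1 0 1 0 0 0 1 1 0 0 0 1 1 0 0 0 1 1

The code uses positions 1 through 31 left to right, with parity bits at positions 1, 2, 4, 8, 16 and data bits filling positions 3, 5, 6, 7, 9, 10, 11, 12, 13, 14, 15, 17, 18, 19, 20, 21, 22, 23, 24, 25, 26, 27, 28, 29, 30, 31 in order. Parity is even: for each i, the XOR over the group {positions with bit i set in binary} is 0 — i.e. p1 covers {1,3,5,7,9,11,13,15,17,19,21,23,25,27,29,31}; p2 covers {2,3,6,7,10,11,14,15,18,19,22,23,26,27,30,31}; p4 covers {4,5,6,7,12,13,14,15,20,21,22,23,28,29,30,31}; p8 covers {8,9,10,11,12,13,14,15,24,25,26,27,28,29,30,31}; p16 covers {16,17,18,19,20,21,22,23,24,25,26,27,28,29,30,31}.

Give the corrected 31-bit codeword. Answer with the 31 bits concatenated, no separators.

s1 (pos 1,3,5,7,9,11,13,15,17,19,21,23,25,27,29,31): 0⊕0⊕1⊕1⊕1⊕0⊕1⊕0⊕0⊕0⊕1⊕0⊕1⊕0⊕0⊕1 = 1
s2 (pos 2,3,6,7,10,11,14,15,18,19,22,23,26,27,30,31): 0⊕0⊕1⊕1⊕0⊕0⊕1⊕0⊕0⊕0⊕0⊕0⊕1⊕0⊕1⊕1 = 0
s4 (pos 4,5,6,7,12,13,14,15,20,21,22,23,28,29,30,31): 1⊕1⊕1⊕1⊕0⊕1⊕1⊕0⊕1⊕1⊕0⊕0⊕0⊕0⊕1⊕1 = 0
s8 (pos 8,9,10,11,12,13,14,15,24,25,26,27,28,29,30,31): 0⊕1⊕0⊕0⊕0⊕1⊕1⊕0⊕0⊕1⊕1⊕0⊕0⊕0⊕1⊕1 = 1
s16 (pos 16,17,18,19,20,21,22,23,24,25,26,27,28,29,30,31): 1⊕0⊕0⊕0⊕1⊕1⊕0⊕0⊕0⊕1⊕1⊕0⊕0⊕0⊕1⊕1 = 1
Syndrome s16…s1 = 11001 → error at position 25.
Flip position 25: 0001111010001101000110001100011 → 0001111010001101000110000100011

0001111010001101000110000100011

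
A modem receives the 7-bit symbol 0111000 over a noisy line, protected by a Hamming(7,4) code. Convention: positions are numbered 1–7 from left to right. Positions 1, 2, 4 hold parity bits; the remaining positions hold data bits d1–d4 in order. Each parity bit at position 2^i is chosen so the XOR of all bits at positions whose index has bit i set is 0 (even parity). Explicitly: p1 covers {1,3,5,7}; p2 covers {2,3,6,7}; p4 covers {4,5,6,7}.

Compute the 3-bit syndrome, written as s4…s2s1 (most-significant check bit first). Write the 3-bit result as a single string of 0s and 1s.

s1 (pos 1,3,5,7): 0⊕1⊕0⊕0 = 1
s2 (pos 2,3,6,7): 1⊕1⊕0⊕0 = 0
s4 (pos 4,5,6,7): 1⊕0⊕0⊕0 = 1
Syndrome s4…s1 = 101 → error at position 5.

101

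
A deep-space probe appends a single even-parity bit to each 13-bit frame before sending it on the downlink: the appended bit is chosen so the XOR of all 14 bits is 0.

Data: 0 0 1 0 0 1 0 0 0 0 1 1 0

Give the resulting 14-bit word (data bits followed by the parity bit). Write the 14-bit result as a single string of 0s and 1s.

XOR of the 13 data bits: 0⊕0⊕1⊕0⊕0⊕1⊕0⊕0⊕0⊕0⊕1⊕1⊕0 = 0
Parity bit = 0 (so all 14 bits XOR to 0).

00100100001100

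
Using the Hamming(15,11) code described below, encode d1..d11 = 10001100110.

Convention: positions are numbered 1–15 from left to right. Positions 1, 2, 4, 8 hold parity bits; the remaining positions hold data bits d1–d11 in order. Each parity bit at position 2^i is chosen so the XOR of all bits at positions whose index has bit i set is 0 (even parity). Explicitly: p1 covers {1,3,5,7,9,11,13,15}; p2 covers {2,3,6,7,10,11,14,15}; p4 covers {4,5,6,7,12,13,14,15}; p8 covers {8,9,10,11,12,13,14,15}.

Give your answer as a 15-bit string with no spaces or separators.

Place data at non-parity positions: p1 p2 1 p4 0 0 0 p8 1 1 0 0 1 1 0
p1 (pos 1,3,5,7,9,11,13,15): XOR of data positions = 1⊕0⊕0⊕1⊕0⊕1⊕0 = 1
p2 (pos 2,3,6,7,10,11,14,15): XOR of data positions = 1⊕0⊕0⊕1⊕0⊕1⊕0 = 1
p4 (pos 4,5,6,7,12,13,14,15): XOR of data positions = 0⊕0⊕0⊕0⊕1⊕1⊕0 = 0
p8 (pos 8,9,10,11,12,13,14,15): XOR of data positions = 1⊕1⊕0⊕0⊕1⊕1⊕0 = 0
Codeword: 111000001100110

111000001100110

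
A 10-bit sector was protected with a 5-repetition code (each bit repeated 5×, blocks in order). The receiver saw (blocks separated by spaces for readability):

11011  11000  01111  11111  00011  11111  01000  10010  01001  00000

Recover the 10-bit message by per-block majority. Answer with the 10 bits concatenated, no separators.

1011010000

Block 1 (11011): 4 ones → 1
Block 2 (11000): 2 ones → 0
Block 3 (01111): 4 ones → 1
Block 4 (11111): 5 ones → 1
Block 5 (00011): 2 ones → 0
Block 6 (11111): 5 ones → 1
Block 7 (01000): 1 one → 0
Block 8 (10010): 2 ones → 0
Block 9 (01001): 2 ones → 0
Block 10 (00000): 0 ones → 0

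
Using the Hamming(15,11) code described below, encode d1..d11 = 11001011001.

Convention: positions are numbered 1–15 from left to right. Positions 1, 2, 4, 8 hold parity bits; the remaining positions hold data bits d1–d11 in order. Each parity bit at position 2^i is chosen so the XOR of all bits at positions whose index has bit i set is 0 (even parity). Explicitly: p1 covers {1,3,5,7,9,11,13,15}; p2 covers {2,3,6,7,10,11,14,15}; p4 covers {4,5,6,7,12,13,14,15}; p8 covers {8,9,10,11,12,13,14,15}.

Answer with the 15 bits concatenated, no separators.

111110001011001

Place data at non-parity positions: p1 p2 1 p4 1 0 0 p8 1 0 1 1 0 0 1
p1 (pos 1,3,5,7,9,11,13,15): XOR of data positions = 1⊕1⊕0⊕1⊕1⊕0⊕1 = 1
p2 (pos 2,3,6,7,10,11,14,15): XOR of data positions = 1⊕0⊕0⊕0⊕1⊕0⊕1 = 1
p4 (pos 4,5,6,7,12,13,14,15): XOR of data positions = 1⊕0⊕0⊕1⊕0⊕0⊕1 = 1
p8 (pos 8,9,10,11,12,13,14,15): XOR of data positions = 1⊕0⊕1⊕1⊕0⊕0⊕1 = 0
Codeword: 111110001011001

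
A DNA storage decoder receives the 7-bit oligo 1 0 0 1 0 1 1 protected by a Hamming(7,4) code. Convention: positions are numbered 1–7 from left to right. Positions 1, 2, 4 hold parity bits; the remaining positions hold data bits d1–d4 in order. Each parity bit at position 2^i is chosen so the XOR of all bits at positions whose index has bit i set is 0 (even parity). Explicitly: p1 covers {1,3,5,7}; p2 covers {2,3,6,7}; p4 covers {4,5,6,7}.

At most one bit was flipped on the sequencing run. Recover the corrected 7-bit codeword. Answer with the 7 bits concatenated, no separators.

s1 (pos 1,3,5,7): 1⊕0⊕0⊕1 = 0
s2 (pos 2,3,6,7): 0⊕0⊕1⊕1 = 0
s4 (pos 4,5,6,7): 1⊕0⊕1⊕1 = 1
Syndrome s4…s1 = 100 → error at position 4.
Flip position 4: 1001011 → 1000011

1000011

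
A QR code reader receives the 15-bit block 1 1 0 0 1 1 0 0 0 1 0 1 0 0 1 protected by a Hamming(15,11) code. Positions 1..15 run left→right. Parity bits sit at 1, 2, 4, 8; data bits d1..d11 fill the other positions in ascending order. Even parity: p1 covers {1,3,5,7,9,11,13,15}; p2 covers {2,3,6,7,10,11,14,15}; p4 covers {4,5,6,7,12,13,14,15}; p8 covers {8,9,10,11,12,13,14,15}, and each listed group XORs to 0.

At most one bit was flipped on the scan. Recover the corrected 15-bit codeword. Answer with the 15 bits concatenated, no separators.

110011001101001

s1 (pos 1,3,5,7,9,11,13,15): 1⊕0⊕1⊕0⊕0⊕0⊕0⊕1 = 1
s2 (pos 2,3,6,7,10,11,14,15): 1⊕0⊕1⊕0⊕1⊕0⊕0⊕1 = 0
s4 (pos 4,5,6,7,12,13,14,15): 0⊕1⊕1⊕0⊕1⊕0⊕0⊕1 = 0
s8 (pos 8,9,10,11,12,13,14,15): 0⊕0⊕1⊕0⊕1⊕0⊕0⊕1 = 1
Syndrome s8…s1 = 1001 → error at position 9.
Flip position 9: 110011000101001 → 110011001101001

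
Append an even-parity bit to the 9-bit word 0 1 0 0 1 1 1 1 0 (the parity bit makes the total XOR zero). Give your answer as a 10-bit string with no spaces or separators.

XOR of the 9 data bits: 0⊕1⊕0⊕0⊕1⊕1⊕1⊕1⊕0 = 1
Parity bit = 1 (so all 10 bits XOR to 0).

0100111101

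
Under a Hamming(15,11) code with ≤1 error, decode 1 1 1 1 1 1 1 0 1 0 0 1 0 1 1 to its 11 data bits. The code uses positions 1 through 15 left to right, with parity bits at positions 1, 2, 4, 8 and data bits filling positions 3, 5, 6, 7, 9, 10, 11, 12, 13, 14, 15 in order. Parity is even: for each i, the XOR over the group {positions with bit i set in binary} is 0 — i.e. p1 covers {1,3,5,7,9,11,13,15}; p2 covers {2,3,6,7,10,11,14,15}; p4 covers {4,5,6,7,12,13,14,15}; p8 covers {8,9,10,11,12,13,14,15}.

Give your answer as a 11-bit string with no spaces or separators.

s1 (pos 1,3,5,7,9,11,13,15): 1⊕1⊕1⊕1⊕1⊕0⊕0⊕1 = 0
s2 (pos 2,3,6,7,10,11,14,15): 1⊕1⊕1⊕1⊕0⊕0⊕1⊕1 = 0
s4 (pos 4,5,6,7,12,13,14,15): 1⊕1⊕1⊕1⊕1⊕0⊕1⊕1 = 1
s8 (pos 8,9,10,11,12,13,14,15): 0⊕1⊕0⊕0⊕1⊕0⊕1⊕1 = 0
Syndrome s8…s1 = 0100 → error at position 4.
Flip position 4: 111111101001011 → 111011101001011
Read data bits from positions 3,5,6,7,9,10,11,12,13,14,15: 11111001011

11111001011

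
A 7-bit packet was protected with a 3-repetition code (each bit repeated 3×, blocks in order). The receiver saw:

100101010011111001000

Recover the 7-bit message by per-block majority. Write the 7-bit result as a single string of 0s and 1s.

Block 1 (100): 1 one → 0
Block 2 (101): 2 ones → 1
Block 3 (010): 1 one → 0
Block 4 (011): 2 ones → 1
Block 5 (111): 3 ones → 1
Block 6 (001): 1 one → 0
Block 7 (000): 0 ones → 0

0101100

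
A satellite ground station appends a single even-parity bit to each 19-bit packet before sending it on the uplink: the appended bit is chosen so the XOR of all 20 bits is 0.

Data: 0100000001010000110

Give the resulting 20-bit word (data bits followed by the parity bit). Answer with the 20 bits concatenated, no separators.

XOR of the 19 data bits: 0⊕1⊕0⊕0⊕0⊕0⊕0⊕0⊕0⊕1⊕0⊕1⊕0⊕0⊕0⊕0⊕1⊕1⊕0 = 1
Parity bit = 1 (so all 20 bits XOR to 0).

01000000010100001101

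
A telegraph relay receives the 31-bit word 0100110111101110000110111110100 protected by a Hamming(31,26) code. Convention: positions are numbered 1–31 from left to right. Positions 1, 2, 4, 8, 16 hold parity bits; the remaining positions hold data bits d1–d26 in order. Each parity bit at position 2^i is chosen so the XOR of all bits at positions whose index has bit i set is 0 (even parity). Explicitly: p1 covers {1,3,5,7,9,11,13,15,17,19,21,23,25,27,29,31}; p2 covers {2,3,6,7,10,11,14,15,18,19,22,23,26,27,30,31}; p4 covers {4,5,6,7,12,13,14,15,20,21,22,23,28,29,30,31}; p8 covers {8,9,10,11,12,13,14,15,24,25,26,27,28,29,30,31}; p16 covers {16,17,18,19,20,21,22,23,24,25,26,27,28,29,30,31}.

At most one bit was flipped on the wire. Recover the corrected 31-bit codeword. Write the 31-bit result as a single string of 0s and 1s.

0100100111101110000110111110100

s1 (pos 1,3,5,7,9,11,13,15,17,19,21,23,25,27,29,31): 0⊕0⊕1⊕0⊕1⊕1⊕1⊕1⊕0⊕0⊕1⊕1⊕1⊕1⊕1⊕0 = 0
s2 (pos 2,3,6,7,10,11,14,15,18,19,22,23,26,27,30,31): 1⊕0⊕1⊕0⊕1⊕1⊕1⊕1⊕0⊕0⊕0⊕1⊕1⊕1⊕0⊕0 = 1
s4 (pos 4,5,6,7,12,13,14,15,20,21,22,23,28,29,30,31): 0⊕1⊕1⊕0⊕0⊕1⊕1⊕1⊕1⊕1⊕0⊕1⊕0⊕1⊕0⊕0 = 1
s8 (pos 8,9,10,11,12,13,14,15,24,25,26,27,28,29,30,31): 1⊕1⊕1⊕1⊕0⊕1⊕1⊕1⊕1⊕1⊕1⊕1⊕0⊕1⊕0⊕0 = 0
s16 (pos 16,17,18,19,20,21,22,23,24,25,26,27,28,29,30,31): 0⊕0⊕0⊕0⊕1⊕1⊕0⊕1⊕1⊕1⊕1⊕1⊕0⊕1⊕0⊕0 = 0
Syndrome s16…s1 = 00110 → error at position 6.
Flip position 6: 0100110111101110000110111110100 → 0100100111101110000110111110100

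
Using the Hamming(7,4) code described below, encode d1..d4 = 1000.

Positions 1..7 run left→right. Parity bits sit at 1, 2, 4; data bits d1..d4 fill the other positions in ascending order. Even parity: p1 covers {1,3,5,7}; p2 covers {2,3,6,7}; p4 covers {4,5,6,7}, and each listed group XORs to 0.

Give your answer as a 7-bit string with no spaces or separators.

Place data at non-parity positions: p1 p2 1 p4 0 0 0
p1 (pos 1,3,5,7): XOR of data positions = 1⊕0⊕0 = 1
p2 (pos 2,3,6,7): XOR of data positions = 1⊕0⊕0 = 1
p4 (pos 4,5,6,7): XOR of data positions = 0⊕0⊕0 = 0
Codeword: 1110000

1110000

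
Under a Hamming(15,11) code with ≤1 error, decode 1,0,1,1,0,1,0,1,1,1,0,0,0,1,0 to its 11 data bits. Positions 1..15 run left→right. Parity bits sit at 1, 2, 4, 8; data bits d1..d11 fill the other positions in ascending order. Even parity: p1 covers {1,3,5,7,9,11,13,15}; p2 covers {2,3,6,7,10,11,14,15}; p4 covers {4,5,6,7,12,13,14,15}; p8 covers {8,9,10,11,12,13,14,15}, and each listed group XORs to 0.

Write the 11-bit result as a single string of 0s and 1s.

11101100010

s1 (pos 1,3,5,7,9,11,13,15): 1⊕1⊕0⊕0⊕1⊕0⊕0⊕0 = 1
s2 (pos 2,3,6,7,10,11,14,15): 0⊕1⊕1⊕0⊕1⊕0⊕1⊕0 = 0
s4 (pos 4,5,6,7,12,13,14,15): 1⊕0⊕1⊕0⊕0⊕0⊕1⊕0 = 1
s8 (pos 8,9,10,11,12,13,14,15): 1⊕1⊕1⊕0⊕0⊕0⊕1⊕0 = 0
Syndrome s8…s1 = 0101 → error at position 5.
Flip position 5: 101101011100010 → 101111011100010
Read data bits from positions 3,5,6,7,9,10,11,12,13,14,15: 11101100010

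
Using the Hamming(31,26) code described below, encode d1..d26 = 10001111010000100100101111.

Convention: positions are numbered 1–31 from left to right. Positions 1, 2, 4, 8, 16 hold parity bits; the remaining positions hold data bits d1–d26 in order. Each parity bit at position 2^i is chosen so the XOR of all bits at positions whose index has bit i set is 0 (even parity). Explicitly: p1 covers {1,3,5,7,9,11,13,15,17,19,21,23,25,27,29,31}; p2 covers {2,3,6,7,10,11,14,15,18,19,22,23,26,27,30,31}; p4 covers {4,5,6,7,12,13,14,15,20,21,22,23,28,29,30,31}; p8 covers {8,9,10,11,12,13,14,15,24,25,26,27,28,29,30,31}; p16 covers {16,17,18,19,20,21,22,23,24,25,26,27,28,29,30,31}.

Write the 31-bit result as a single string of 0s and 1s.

Place data at non-parity positions: p1 p2 1 p4 0 0 0 p8 1 1 1 1 0 1 0 p16 0 0 0 1 0 0 1 0 0 1 0 1 1 1 1
p1 (pos 1,3,5,7,9,11,13,15,17,19,21,23,25,27,29,31): XOR of data positions = 1⊕0⊕0⊕1⊕1⊕0⊕0⊕0⊕0⊕0⊕1⊕0⊕0⊕1⊕1 = 0
p2 (pos 2,3,6,7,10,11,14,15,18,19,22,23,26,27,30,31): XOR of data positions = 1⊕0⊕0⊕1⊕1⊕1⊕0⊕0⊕0⊕0⊕1⊕1⊕0⊕1⊕1 = 0
p4 (pos 4,5,6,7,12,13,14,15,20,21,22,23,28,29,30,31): XOR of data positions = 0⊕0⊕0⊕1⊕0⊕1⊕0⊕1⊕0⊕0⊕1⊕1⊕1⊕1⊕1 = 0
p8 (pos 8,9,10,11,12,13,14,15,24,25,26,27,28,29,30,31): XOR of data positions = 1⊕1⊕1⊕1⊕0⊕1⊕0⊕0⊕0⊕1⊕0⊕1⊕1⊕1⊕1 = 0
p16 (pos 16,17,18,19,20,21,22,23,24,25,26,27,28,29,30,31): XOR of data positions = 0⊕0⊕0⊕1⊕0⊕0⊕1⊕0⊕0⊕1⊕0⊕1⊕1⊕1⊕1 = 1
Codeword: 0010000011110101000100100101111

0010000011110101000100100101111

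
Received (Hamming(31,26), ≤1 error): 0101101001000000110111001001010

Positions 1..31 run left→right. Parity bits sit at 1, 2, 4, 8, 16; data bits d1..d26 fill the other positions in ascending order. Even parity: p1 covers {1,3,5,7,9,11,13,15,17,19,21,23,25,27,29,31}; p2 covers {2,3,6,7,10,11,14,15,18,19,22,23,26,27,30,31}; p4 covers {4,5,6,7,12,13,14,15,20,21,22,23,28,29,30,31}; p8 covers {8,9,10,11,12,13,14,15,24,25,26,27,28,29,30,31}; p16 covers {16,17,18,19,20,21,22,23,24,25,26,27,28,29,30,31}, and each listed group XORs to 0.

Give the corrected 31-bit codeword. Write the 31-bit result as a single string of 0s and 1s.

s1 (pos 1,3,5,7,9,11,13,15,17,19,21,23,25,27,29,31): 0⊕0⊕1⊕1⊕0⊕0⊕0⊕0⊕1⊕0⊕1⊕0⊕1⊕0⊕0⊕0 = 1
s2 (pos 2,3,6,7,10,11,14,15,18,19,22,23,26,27,30,31): 1⊕0⊕0⊕1⊕1⊕0⊕0⊕0⊕1⊕0⊕1⊕0⊕0⊕0⊕1⊕0 = 0
s4 (pos 4,5,6,7,12,13,14,15,20,21,22,23,28,29,30,31): 1⊕1⊕0⊕1⊕0⊕0⊕0⊕0⊕1⊕1⊕1⊕0⊕1⊕0⊕1⊕0 = 0
s8 (pos 8,9,10,11,12,13,14,15,24,25,26,27,28,29,30,31): 0⊕0⊕1⊕0⊕0⊕0⊕0⊕0⊕0⊕1⊕0⊕0⊕1⊕0⊕1⊕0 = 0
s16 (pos 16,17,18,19,20,21,22,23,24,25,26,27,28,29,30,31): 0⊕1⊕1⊕0⊕1⊕1⊕1⊕0⊕0⊕1⊕0⊕0⊕1⊕0⊕1⊕0 = 0
Syndrome s16…s1 = 00001 → error at position 1.
Flip position 1: 0101101001000000110111001001010 → 1101101001000000110111001001010

1101101001000000110111001001010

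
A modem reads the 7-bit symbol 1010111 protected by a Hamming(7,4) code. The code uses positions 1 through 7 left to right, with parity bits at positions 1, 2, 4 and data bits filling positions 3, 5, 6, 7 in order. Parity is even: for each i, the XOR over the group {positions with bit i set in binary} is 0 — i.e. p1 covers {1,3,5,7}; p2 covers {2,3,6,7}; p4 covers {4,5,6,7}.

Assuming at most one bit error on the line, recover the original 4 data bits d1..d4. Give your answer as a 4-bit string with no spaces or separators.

1101

s1 (pos 1,3,5,7): 1⊕1⊕1⊕1 = 0
s2 (pos 2,3,6,7): 0⊕1⊕1⊕1 = 1
s4 (pos 4,5,6,7): 0⊕1⊕1⊕1 = 1
Syndrome s4…s1 = 110 → error at position 6.
Flip position 6: 1010111 → 1010101
Read data bits from positions 3,5,6,7: 1101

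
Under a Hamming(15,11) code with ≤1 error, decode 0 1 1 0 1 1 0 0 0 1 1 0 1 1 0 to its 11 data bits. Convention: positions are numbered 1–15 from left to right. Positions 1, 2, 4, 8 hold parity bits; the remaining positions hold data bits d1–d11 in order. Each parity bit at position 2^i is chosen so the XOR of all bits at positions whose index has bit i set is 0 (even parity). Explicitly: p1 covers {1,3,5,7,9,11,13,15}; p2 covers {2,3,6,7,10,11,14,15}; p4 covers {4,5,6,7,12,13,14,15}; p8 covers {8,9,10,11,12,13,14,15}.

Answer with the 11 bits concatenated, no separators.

s1 (pos 1,3,5,7,9,11,13,15): 0⊕1⊕1⊕0⊕0⊕1⊕1⊕0 = 0
s2 (pos 2,3,6,7,10,11,14,15): 1⊕1⊕1⊕0⊕1⊕1⊕1⊕0 = 0
s4 (pos 4,5,6,7,12,13,14,15): 0⊕1⊕1⊕0⊕0⊕1⊕1⊕0 = 0
s8 (pos 8,9,10,11,12,13,14,15): 0⊕0⊕1⊕1⊕0⊕1⊕1⊕0 = 0
Syndrome s8…s1 = 0000 → no error.
Read data bits from positions 3,5,6,7,9,10,11,12,13,14,15: 11100110110

11100110110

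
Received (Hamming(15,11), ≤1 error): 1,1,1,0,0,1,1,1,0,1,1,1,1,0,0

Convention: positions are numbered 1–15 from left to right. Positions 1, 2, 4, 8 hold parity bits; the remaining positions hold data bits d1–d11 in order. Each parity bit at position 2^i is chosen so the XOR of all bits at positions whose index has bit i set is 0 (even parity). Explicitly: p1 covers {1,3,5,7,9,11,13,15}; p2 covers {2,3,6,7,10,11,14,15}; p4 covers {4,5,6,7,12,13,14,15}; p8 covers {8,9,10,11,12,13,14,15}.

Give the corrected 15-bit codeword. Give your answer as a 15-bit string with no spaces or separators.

s1 (pos 1,3,5,7,9,11,13,15): 1⊕1⊕0⊕1⊕0⊕1⊕1⊕0 = 1
s2 (pos 2,3,6,7,10,11,14,15): 1⊕1⊕1⊕1⊕1⊕1⊕0⊕0 = 0
s4 (pos 4,5,6,7,12,13,14,15): 0⊕0⊕1⊕1⊕1⊕1⊕0⊕0 = 0
s8 (pos 8,9,10,11,12,13,14,15): 1⊕0⊕1⊕1⊕1⊕1⊕0⊕0 = 1
Syndrome s8…s1 = 1001 → error at position 9.
Flip position 9: 111001110111100 → 111001111111100

111001111111100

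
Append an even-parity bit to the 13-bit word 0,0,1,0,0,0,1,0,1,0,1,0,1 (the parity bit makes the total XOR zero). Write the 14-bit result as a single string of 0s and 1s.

XOR of the 13 data bits: 0⊕0⊕1⊕0⊕0⊕0⊕1⊕0⊕1⊕0⊕1⊕0⊕1 = 1
Parity bit = 1 (so all 14 bits XOR to 0).

00100010101011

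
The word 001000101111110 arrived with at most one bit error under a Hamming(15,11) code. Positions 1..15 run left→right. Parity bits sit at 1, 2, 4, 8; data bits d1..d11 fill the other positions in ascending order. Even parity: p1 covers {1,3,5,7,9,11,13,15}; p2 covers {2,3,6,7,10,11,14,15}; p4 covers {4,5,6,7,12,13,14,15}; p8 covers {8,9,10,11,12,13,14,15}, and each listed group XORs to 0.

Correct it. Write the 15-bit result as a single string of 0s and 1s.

000000101111110

s1 (pos 1,3,5,7,9,11,13,15): 0⊕1⊕0⊕1⊕1⊕1⊕1⊕0 = 1
s2 (pos 2,3,6,7,10,11,14,15): 0⊕1⊕0⊕1⊕1⊕1⊕1⊕0 = 1
s4 (pos 4,5,6,7,12,13,14,15): 0⊕0⊕0⊕1⊕1⊕1⊕1⊕0 = 0
s8 (pos 8,9,10,11,12,13,14,15): 0⊕1⊕1⊕1⊕1⊕1⊕1⊕0 = 0
Syndrome s8…s1 = 0011 → error at position 3.
Flip position 3: 001000101111110 → 000000101111110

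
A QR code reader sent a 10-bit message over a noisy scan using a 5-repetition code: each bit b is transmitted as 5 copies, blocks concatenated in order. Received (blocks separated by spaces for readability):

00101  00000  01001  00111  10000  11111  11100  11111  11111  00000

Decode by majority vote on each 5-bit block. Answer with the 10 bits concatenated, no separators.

0001011110

Block 1 (00101): 2 ones → 0
Block 2 (00000): 0 ones → 0
Block 3 (01001): 2 ones → 0
Block 4 (00111): 3 ones → 1
Block 5 (10000): 1 one → 0
Block 6 (11111): 5 ones → 1
Block 7 (11100): 3 ones → 1
Block 8 (11111): 5 ones → 1
Block 9 (11111): 5 ones → 1
Block 10 (00000): 0 ones → 0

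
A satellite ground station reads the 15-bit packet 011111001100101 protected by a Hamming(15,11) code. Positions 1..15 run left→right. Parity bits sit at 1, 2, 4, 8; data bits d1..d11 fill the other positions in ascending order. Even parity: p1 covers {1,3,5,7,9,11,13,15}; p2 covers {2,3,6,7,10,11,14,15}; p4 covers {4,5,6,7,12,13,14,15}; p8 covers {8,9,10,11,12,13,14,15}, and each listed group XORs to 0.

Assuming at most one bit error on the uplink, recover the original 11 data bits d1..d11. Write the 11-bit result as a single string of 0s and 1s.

11111100101

s1 (pos 1,3,5,7,9,11,13,15): 0⊕1⊕1⊕0⊕1⊕0⊕1⊕1 = 1
s2 (pos 2,3,6,7,10,11,14,15): 1⊕1⊕1⊕0⊕1⊕0⊕0⊕1 = 1
s4 (pos 4,5,6,7,12,13,14,15): 1⊕1⊕1⊕0⊕0⊕1⊕0⊕1 = 1
s8 (pos 8,9,10,11,12,13,14,15): 0⊕1⊕1⊕0⊕0⊕1⊕0⊕1 = 0
Syndrome s8…s1 = 0111 → error at position 7.
Flip position 7: 011111001100101 → 011111101100101
Read data bits from positions 3,5,6,7,9,10,11,12,13,14,15: 11111100101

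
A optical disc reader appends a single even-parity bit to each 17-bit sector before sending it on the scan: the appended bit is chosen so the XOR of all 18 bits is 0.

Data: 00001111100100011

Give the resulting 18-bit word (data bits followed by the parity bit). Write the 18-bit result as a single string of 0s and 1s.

XOR of the 17 data bits: 0⊕0⊕0⊕0⊕1⊕1⊕1⊕1⊕1⊕0⊕0⊕1⊕0⊕0⊕0⊕1⊕1 = 0
Parity bit = 0 (so all 18 bits XOR to 0).

000011111001000110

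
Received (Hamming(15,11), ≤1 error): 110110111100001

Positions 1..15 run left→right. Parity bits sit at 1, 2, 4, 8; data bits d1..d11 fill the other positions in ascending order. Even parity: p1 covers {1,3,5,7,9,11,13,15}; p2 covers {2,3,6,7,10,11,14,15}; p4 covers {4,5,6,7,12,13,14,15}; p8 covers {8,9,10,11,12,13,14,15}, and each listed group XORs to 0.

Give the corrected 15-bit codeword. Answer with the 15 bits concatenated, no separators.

s1 (pos 1,3,5,7,9,11,13,15): 1⊕0⊕1⊕1⊕1⊕0⊕0⊕1 = 1
s2 (pos 2,3,6,7,10,11,14,15): 1⊕0⊕0⊕1⊕1⊕0⊕0⊕1 = 0
s4 (pos 4,5,6,7,12,13,14,15): 1⊕1⊕0⊕1⊕0⊕0⊕0⊕1 = 0
s8 (pos 8,9,10,11,12,13,14,15): 1⊕1⊕1⊕0⊕0⊕0⊕0⊕1 = 0
Syndrome s8…s1 = 0001 → error at position 1.
Flip position 1: 110110111100001 → 010110111100001

010110111100001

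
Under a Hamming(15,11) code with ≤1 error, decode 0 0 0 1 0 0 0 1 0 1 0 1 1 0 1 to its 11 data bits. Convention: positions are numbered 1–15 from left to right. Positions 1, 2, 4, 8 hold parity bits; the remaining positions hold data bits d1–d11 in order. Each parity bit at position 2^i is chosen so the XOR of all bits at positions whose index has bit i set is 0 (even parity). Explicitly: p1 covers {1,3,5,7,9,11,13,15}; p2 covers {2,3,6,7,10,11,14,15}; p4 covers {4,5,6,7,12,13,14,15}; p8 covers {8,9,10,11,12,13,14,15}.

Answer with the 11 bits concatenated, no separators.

s1 (pos 1,3,5,7,9,11,13,15): 0⊕0⊕0⊕0⊕0⊕0⊕1⊕1 = 0
s2 (pos 2,3,6,7,10,11,14,15): 0⊕0⊕0⊕0⊕1⊕0⊕0⊕1 = 0
s4 (pos 4,5,6,7,12,13,14,15): 1⊕0⊕0⊕0⊕1⊕1⊕0⊕1 = 0
s8 (pos 8,9,10,11,12,13,14,15): 1⊕0⊕1⊕0⊕1⊕1⊕0⊕1 = 1
Syndrome s8…s1 = 1000 → error at position 8.
Flip position 8: 000100010101101 → 000100000101101
Read data bits from positions 3,5,6,7,9,10,11,12,13,14,15: 00000101101

00000101101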